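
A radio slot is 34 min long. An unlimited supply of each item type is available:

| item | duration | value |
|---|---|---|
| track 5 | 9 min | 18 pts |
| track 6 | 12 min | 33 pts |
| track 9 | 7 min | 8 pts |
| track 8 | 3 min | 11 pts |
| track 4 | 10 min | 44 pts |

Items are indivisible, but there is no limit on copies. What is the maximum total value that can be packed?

Best value-per-unit is track 4 at 44/10; filling with it alone gives 3×44 = 132.
Optimal mix: 1×track 8 + 3×track 4 → duration 33, value 143.

143 pts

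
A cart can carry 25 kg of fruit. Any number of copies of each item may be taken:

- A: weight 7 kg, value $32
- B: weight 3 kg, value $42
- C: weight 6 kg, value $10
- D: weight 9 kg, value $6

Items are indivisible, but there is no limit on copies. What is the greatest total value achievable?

$336

Best value-per-unit is B at 42/3, and filling with it alone uses weight 8×3=24. No mix of the others beats 8×42 = 336.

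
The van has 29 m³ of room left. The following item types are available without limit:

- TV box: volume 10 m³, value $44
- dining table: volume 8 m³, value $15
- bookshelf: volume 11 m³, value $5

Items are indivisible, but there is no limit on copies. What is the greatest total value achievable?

Best value-per-unit is TV box at 44/10; filling with it alone gives 2×44 = 88.
Optimal mix: 2×TV box + 1×dining table → volume 28, value 103.

$103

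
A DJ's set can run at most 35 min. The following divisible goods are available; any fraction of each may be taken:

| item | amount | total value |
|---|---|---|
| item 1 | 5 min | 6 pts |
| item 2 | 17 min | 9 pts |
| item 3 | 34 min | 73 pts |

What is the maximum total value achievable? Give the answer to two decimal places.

Take in order of value per unit:
- item 3 (73/34 per unit): all 34 → value 73, running total 73.00
- item 1 (6/5 per unit): 1 of 5 → value 1×6/5 = 1.2000, running total 74.20
Total 74.20.

74.20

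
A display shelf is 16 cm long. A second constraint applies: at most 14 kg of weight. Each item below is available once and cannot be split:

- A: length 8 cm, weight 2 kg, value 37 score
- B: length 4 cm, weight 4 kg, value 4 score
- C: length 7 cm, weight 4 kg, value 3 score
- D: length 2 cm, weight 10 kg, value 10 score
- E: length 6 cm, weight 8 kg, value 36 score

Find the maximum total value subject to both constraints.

73 score

Feasible sets respecting both limits:
- A+E: length 14, weight 10, value 73
- A+D: length 10, weight 12, value 47
- A+B: length 12, weight 6, value 41
Best: 73 score.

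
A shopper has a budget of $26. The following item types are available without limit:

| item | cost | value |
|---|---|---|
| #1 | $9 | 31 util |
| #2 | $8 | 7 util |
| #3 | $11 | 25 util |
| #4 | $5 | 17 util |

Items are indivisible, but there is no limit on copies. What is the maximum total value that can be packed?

Best value-per-unit is #1 at 31/9; filling with it alone gives 2×31 = 62.
Optimal mix: 5×#4 → cost 25, value 85.

85 util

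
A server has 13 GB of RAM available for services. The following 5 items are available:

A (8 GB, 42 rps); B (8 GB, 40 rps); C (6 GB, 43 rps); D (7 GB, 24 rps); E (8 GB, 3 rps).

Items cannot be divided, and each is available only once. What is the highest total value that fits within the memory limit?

Check high-value combinations within 13 GB:
- C+D: memory 6+7=13, value 43+24=67
- C: memory 6, value 43
- A: memory 8, value 42
- B: memory 8, value 40
- D: memory 7, value 24
Best: 67 rps.

67 rps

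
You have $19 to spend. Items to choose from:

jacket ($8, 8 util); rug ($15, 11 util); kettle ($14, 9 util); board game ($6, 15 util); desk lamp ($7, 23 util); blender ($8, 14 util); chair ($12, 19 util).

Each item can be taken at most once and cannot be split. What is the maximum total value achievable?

42 util

This is a 0/1 knapsack; check combinations near the capacity.
- desk lamp+chair: cost 7+12=19, value 23+19=42
- board game+desk lamp: cost 6+7=13, value 15+23=38
- desk lamp+blender: cost 7+8=15, value 23+14=37
Best: 42 util.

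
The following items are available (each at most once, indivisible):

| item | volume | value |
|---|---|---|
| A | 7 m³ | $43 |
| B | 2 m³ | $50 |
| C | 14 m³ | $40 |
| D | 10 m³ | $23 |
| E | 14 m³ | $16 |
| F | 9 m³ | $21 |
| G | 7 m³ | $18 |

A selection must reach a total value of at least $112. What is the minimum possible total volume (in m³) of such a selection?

18

Subsets with value ≥ 112, sorted by total volume:
- A+B+F: volume 18, value 114
- A+B+D: volume 19, value 116
Minimum volume: 18 m³.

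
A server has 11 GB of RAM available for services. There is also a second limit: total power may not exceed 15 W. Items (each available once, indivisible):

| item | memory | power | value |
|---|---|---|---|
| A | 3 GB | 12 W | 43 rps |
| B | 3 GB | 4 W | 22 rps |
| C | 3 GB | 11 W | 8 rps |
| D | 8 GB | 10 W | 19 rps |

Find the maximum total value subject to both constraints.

43 rps

Feasible sets respecting both limits:
- A: memory 3, power 12, value 43
- B+D: memory 11, power 14, value 41
- B+C: memory 6, power 15, value 30
- B: memory 3, power 4, value 22
Best: 43 rps.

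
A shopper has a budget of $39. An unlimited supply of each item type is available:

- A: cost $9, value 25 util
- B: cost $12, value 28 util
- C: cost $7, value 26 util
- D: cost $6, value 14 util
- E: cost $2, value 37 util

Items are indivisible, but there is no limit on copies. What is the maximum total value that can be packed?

Best value-per-unit is E at 37/2, and filling with it alone uses cost 19×2=38. No mix of the others beats 19×37 = 703.

703 util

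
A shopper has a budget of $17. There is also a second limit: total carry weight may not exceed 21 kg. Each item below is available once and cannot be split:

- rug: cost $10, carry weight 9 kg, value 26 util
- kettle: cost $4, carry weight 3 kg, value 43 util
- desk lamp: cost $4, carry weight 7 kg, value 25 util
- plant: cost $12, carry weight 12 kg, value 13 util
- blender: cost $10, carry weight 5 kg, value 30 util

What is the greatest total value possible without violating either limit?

73 util

Feasible sets respecting both limits:
- kettle+blender: cost 14, carry weight 8, value 73
- rug+kettle: cost 14, carry weight 12, value 69
- kettle+desk lamp: cost 8, carry weight 10, value 68
Best: 73 util.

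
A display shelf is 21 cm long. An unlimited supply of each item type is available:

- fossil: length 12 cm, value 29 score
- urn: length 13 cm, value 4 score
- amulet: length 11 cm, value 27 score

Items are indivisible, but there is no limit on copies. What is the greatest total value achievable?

29 score

Best value-per-unit is amulet at 27/11; filling with it alone gives 1×27 = 27.
Optimal mix: 1×fossil → length 12, value 29.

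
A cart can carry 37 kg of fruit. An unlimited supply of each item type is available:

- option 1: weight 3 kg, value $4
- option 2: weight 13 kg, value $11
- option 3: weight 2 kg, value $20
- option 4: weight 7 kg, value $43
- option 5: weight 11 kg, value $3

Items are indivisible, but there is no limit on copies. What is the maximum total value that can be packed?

Best value-per-unit is option 3 at 20/2, and filling with it alone uses weight 18×2=36. No mix of the others beats 18×20 = 360.

$360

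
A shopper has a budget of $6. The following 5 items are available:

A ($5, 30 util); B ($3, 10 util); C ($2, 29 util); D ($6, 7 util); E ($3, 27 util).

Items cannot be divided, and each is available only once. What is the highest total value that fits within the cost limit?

56 util

This is a 0/1 knapsack; check combinations near the capacity.
- C+E: cost 2+3=5, value 29+27=56
- B+C: cost 3+2=5, value 10+29=39
- B+E: cost 3+3=6, value 10+27=37
- A: cost 5, value 30
- C: cost 2, value 29
Best: 56 util.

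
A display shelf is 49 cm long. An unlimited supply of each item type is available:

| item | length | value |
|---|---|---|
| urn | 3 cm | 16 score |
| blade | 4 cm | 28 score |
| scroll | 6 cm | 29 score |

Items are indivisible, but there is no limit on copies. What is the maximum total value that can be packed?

336 score

Best value-per-unit is blade at 28/4, and filling with it alone uses length 12×4=48. No mix of the others beats 12×28 = 336.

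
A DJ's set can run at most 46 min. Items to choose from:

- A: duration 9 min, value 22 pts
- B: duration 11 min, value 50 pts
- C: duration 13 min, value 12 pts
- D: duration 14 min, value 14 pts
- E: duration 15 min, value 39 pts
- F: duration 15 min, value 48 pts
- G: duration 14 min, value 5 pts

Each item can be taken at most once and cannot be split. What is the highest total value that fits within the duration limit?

137 pts

Check high-value combinations within 46 min:
- B+E+F: duration 11+15+15=41, value 50+39+48=137
- A+B+F: duration 9+11+15=35, value 22+50+48=120
- B+D+F: duration 11+14+15=40, value 50+14+48=112
Best: 137 pts.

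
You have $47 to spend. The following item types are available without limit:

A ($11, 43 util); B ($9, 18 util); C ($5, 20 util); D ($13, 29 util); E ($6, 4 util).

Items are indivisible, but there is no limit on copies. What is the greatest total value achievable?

Best value-per-unit is C at 20/5; filling with it alone gives 9×20 = 180.
Optimal mix: 2×A + 5×C → cost 47, value 186.

186 util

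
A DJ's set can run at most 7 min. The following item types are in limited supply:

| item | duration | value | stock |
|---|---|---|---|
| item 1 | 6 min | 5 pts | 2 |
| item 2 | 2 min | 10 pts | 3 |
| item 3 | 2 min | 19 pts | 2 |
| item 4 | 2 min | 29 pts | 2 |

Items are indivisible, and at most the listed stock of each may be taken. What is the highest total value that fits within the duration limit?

Top feasible selections:
- 1×item 3 + 2×item 4: duration 6, value 77
- 1×item 2 + 2×item 4: duration 6, value 68
- 2×item 3 + 1×item 4: duration 6, value 67
Best: 77 pts.

77 pts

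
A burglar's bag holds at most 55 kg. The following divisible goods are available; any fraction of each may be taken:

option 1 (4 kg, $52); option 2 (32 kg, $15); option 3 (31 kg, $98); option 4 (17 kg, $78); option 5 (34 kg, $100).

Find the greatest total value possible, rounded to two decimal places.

Take in order of value per unit:
- option 1 (52/4 per unit): all 4 → value 52, running total 52.00
- option 4 (78/17 per unit): all 17 → value 78, running total 130.00
- option 3 (98/31 per unit): all 31 → value 98, running total 228.00
- option 5 (100/34 per unit): 3 of 34 → value 3×100/34 = 8.8235, running total 236.82
Total 236.82.

236.82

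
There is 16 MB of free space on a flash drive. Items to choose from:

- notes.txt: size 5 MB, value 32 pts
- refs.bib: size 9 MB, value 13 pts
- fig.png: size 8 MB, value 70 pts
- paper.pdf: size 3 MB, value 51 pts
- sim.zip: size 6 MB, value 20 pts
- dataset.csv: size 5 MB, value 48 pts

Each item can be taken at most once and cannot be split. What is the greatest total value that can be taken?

169 pts

Check high-value combinations within 16 MB:
- fig.png+paper.pdf+dataset.csv: size 8+3+5=16, value 70+51+48=169
- notes.txt+fig.png+paper.pdf: size 5+8+3=16, value 32+70+51=153
- notes.txt+paper.pdf+dataset.csv: size 5+3+5=13, value 32+51+48=131
- fig.png+paper.pdf: size 8+3=11, value 70+51=121
Best: 169 pts.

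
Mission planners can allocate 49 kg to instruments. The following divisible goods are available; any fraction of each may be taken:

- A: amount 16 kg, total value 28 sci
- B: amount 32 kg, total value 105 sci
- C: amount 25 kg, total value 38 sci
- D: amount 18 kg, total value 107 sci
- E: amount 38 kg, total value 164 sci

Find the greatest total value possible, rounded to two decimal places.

Take in order of value per unit:
- D (107/18 per unit): all 18 → value 107, running total 107.00
- E (164/38 per unit): 31 of 38 → value 31×164/38 = 133.7895, running total 240.79
Total 240.79.

240.79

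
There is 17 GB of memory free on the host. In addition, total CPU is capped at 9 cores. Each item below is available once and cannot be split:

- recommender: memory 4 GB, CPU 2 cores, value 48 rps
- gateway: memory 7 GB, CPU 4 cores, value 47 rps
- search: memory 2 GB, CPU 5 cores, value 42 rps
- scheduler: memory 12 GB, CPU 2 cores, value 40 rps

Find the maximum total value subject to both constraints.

Feasible sets respecting both limits:
- recommender+gateway: memory 11, CPU 6, value 95
- recommender+search: memory 6, CPU 7, value 90
- gateway+search: memory 9, CPU 9, value 89
Best: 95 rps.

95 rps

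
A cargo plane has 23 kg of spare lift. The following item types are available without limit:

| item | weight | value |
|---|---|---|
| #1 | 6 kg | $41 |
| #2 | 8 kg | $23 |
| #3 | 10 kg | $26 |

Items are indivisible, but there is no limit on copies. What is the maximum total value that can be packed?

Best value-per-unit is #1 at 41/6, and filling with it alone uses weight 3×6=18. No mix of the others beats 3×41 = 123.

$123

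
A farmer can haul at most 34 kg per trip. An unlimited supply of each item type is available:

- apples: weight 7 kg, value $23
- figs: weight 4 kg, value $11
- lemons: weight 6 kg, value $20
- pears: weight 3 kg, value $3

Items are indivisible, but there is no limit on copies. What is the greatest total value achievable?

$112

Best value-per-unit is lemons at 20/6; filling with it alone gives 5×20 = 100.
Optimal mix: 4×apples + 1×lemons → weight 34, value 112.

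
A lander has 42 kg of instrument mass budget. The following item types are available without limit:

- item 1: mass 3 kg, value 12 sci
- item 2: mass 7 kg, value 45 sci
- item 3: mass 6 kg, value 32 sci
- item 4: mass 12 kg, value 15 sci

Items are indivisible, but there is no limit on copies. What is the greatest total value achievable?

270 sci

Best value-per-unit is item 2 at 45/7, and filling with it alone uses mass 6×7=42. No mix of the others beats 6×45 = 270.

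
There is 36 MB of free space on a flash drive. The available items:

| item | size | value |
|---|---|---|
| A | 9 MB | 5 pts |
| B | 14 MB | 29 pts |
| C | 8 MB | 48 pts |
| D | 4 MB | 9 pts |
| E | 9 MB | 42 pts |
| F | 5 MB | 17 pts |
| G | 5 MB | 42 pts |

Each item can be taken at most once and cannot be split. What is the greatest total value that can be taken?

161 pts

Check high-value combinations within 36 MB:
- B+C+E+G: size 14+8+9+5=36, value 29+48+42+42=161
- C+D+E+F+G: size 8+4+9+5+5=31, value 48+9+42+17+42=158
- A+C+E+F+G: size 9+8+9+5+5=36, value 5+48+42+17+42=154
- C+E+F+G: size 8+9+5+5=27, value 48+42+17+42=149
Best: 161 pts.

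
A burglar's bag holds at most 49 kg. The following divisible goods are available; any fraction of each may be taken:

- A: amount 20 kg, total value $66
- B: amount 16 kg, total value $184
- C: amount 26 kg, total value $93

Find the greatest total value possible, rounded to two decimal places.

300.10

Take in order of value per unit:
- B (184/16 per unit): all 16 → value 184, running total 184.00
- C (93/26 per unit): all 26 → value 93, running total 277.00
- A (66/20 per unit): 7 of 20 → value 7×66/20 = 23.1000, running total 300.10
Total 300.10.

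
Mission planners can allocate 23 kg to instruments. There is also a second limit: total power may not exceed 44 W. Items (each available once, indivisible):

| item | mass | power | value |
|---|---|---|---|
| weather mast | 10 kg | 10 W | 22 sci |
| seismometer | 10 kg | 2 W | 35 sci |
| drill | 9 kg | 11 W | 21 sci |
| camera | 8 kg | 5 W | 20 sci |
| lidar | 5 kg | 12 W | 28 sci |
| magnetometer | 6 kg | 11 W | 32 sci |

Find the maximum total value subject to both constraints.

95 sci

Feasible sets respecting both limits:
- seismometer+lidar+magnetometer: mass 21, power 25, value 95
- seismometer+camera+lidar: mass 23, power 19, value 83
- weather mast+lidar+magnetometer: mass 21, power 33, value 82
- drill+lidar+magnetometer: mass 20, power 34, value 81
Best: 95 sci.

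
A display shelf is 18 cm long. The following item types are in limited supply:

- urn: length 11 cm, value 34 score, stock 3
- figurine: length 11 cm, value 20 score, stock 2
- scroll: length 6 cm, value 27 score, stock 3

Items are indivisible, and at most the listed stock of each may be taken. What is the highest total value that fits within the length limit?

Best selections within length 18 and stock limits:
- 3×scroll: length 18, value 81
- 1×urn + 1×scroll: length 17, value 61
Best: 81 score.

81 score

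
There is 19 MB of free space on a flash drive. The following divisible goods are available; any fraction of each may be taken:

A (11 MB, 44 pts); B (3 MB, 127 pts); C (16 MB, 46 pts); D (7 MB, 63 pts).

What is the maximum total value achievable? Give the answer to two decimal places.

Take in order of value per unit:
- B (127/3 per unit): all 3 → value 127, running total 127.00
- D (63/7 per unit): all 7 → value 63, running total 190.00
- A (44/11 per unit): 9 of 11 → value 9×44/11 = 36.0000, running total 226.00
Total 226.00.

226.00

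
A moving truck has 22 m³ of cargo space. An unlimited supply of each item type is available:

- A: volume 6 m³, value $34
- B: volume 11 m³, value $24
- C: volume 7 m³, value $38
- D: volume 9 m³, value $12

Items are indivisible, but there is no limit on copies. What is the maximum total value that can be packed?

Best value-per-unit is A at 34/6; filling with it alone gives 3×34 = 102.
Optimal mix: 3×C → volume 21, value 114.

$114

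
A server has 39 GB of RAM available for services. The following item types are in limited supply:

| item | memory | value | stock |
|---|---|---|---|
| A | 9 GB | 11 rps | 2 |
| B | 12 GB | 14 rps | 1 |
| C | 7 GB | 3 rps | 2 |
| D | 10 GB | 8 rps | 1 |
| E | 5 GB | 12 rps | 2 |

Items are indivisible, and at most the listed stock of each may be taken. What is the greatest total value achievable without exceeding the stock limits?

Best selections within memory 39 and stock limits:
- 2×A + 1×D + 2×E: memory 38, value 54
- 1×A + 1×B + 1×C + 2×E: memory 38, value 52
- 1×A + 1×B + 2×E: memory 31, value 49
- 2×A + 1×C + 2×E: memory 35, value 49
Best: 54 rps.

54 rps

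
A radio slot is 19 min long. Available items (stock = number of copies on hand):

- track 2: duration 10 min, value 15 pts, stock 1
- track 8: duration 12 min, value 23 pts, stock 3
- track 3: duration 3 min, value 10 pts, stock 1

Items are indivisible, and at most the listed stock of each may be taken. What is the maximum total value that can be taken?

33 pts

Best selections within duration 19 and stock limits:
- 1×track 8 + 1×track 3: duration 15, value 33
- 1×track 2 + 1×track 3: duration 13, value 25
- 1×track 8: duration 12, value 23
Best: 33 pts.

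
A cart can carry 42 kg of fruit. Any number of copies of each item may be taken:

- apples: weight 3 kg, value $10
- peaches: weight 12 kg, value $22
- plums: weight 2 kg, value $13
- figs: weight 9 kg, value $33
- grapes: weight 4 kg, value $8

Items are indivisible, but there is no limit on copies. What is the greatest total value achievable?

Best value-per-unit is plums at 13/2, and filling with it alone uses weight 21×2=42. No mix of the others beats 21×13 = 273.

$273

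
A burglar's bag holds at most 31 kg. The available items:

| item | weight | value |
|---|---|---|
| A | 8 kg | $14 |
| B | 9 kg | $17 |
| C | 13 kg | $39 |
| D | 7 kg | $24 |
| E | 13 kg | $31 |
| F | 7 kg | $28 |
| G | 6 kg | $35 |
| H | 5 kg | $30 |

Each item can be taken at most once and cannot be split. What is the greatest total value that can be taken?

$132

Check high-value combinations within 31 kg:
- C+F+G+H: weight 13+7+6+5=31, value 39+28+35+30=132
- C+D+G+H: weight 13+7+6+5=31, value 39+24+35+30=128
- E+F+G+H: weight 13+7+6+5=31, value 31+28+35+30=124
Best: $132.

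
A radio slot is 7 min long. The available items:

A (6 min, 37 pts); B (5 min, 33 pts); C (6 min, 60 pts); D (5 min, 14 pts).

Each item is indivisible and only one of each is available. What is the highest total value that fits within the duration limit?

Check high-value combinations within 7 min:
- C: duration 6, value 60
- A: duration 6, value 37
- B: duration 5, value 33
- D: duration 5, value 14
Best: 60 pts.

60 pts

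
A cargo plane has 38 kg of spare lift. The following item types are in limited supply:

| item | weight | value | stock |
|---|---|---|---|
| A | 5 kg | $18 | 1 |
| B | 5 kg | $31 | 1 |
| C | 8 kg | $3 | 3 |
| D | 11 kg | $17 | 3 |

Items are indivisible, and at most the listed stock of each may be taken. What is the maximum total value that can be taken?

$83

Top feasible selections:
- 1×A + 1×B + 2×D: weight 32, value 83
- 1×B + 3×D: weight 38, value 82
- 1×A + 1×B + 2×C + 1×D: weight 37, value 72
Best: $83.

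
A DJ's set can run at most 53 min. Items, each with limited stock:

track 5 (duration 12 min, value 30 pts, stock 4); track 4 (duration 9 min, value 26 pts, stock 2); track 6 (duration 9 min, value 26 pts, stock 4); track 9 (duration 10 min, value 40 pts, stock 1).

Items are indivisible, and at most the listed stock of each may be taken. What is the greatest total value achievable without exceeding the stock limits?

152 pts

Best selections within duration 53 and stock limits:
- 2×track 5 + 2×track 6 + 1×track 9: duration 52, value 152
- 2×track 5 + 1×track 4 + 1×track 6 + 1×track 9: duration 52, value 152
Best: 152 pts.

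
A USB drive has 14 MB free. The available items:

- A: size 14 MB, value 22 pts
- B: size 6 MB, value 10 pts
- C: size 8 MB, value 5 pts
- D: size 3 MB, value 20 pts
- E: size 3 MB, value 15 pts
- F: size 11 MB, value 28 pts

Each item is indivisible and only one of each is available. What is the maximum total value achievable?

48 pts

This is a 0/1 knapsack; check combinations near the capacity.
- D+F: size 3+11=14, value 20+28=48
- B+D+E: size 6+3+3=12, value 10+20+15=45
- E+F: size 3+11=14, value 15+28=43
- C+D+E: size 8+3+3=14, value 5+20+15=40
- D+E: size 3+3=6, value 20+15=35
Best: 48 pts.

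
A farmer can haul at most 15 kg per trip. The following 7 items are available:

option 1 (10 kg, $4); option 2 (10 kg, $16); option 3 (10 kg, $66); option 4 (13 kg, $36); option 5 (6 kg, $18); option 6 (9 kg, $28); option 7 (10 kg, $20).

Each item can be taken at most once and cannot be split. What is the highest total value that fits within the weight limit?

Check high-value combinations within 15 kg:
- option 3: weight 10, value 66
- option 5+option 6: weight 6+9=15, value 18+28=46
- option 4: weight 13, value 36
- option 6: weight 9, value 28
Best: $66.

$66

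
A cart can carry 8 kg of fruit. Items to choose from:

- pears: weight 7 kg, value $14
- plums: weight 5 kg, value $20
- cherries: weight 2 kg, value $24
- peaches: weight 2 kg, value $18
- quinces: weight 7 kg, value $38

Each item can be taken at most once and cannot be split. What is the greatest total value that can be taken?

This is a 0/1 knapsack; check combinations near the capacity.
- plums+cherries: weight 5+2=7, value 20+24=44
- cherries+peaches: weight 2+2=4, value 24+18=42
- plums+peaches: weight 5+2=7, value 20+18=38
- quinces: weight 7, value 38
Best: $44.

$44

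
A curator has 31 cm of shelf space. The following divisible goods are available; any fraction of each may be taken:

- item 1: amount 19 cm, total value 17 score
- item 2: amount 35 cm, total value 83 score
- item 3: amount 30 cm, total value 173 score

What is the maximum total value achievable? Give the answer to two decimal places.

Take in order of value per unit:
- item 3 (173/30 per unit): all 30 → value 173, running total 173.00
- item 2 (83/35 per unit): 1 of 35 → value 1×83/35 = 2.3714, running total 175.37
Total 175.37.

175.37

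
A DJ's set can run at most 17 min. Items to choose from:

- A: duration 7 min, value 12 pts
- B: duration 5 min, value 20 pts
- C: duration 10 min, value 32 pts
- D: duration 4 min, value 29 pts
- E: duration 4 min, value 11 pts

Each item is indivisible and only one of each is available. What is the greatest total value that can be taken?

61 pts

Check high-value combinations within 17 min:
- C+D: duration 10+4=14, value 32+29=61
- A+B+D: duration 7+5+4=16, value 12+20+29=61
- B+D+E: duration 5+4+4=13, value 20+29+11=60
- B+C: duration 5+10=15, value 20+32=52
- A+D+E: duration 7+4+4=15, value 12+29+11=52
Best: 61 pts.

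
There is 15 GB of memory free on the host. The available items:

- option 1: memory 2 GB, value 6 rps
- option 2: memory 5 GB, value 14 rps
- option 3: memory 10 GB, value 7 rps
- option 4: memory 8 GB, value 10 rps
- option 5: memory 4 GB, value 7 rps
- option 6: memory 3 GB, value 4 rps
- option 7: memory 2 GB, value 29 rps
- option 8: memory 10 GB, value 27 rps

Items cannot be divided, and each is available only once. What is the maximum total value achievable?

Check high-value combinations within 15 GB:
- option 1+option 7+option 8: memory 2+2+10=14, value 6+29+27=62
- option 6+option 7+option 8: memory 3+2+10=15, value 4+29+27=60
- option 7+option 8: memory 2+10=12, value 29+27=56
- option 1+option 2+option 5+option 7: memory 2+5+4+2=13, value 6+14+7+29=56
Best: 62 rps.

62 rps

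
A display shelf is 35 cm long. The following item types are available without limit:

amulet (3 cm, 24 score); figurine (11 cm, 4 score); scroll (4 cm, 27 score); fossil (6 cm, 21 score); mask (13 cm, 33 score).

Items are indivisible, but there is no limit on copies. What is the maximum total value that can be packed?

270 score

Best value-per-unit is amulet at 24/3; filling with it alone gives 11×24 = 264.
Optimal mix: 9×amulet + 2×scroll → length 35, value 270.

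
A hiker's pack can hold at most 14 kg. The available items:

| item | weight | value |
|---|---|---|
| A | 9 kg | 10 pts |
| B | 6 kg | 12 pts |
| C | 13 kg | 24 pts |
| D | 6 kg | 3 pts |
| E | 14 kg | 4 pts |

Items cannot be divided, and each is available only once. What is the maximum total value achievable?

24 pts

Check high-value combinations within 14 kg:
- C: weight 13, value 24
- B+D: weight 6+6=12, value 12+3=15
- B: weight 6, value 12
- A: weight 9, value 10
Best: 24 pts.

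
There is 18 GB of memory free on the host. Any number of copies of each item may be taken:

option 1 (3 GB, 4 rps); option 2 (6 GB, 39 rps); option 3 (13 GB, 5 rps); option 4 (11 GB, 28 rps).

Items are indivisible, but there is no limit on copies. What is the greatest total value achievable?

117 rps

Best value-per-unit is option 2 at 39/6, and filling with it alone uses memory 3×6=18. No mix of the others beats 3×39 = 117.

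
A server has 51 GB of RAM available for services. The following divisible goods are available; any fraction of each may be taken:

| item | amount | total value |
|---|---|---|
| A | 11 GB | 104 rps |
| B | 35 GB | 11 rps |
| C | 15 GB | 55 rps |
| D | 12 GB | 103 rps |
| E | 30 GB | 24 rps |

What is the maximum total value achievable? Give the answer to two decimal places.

272.40

Take in order of value per unit:
- A (104/11 per unit): all 11 → value 104, running total 104.00
- D (103/12 per unit): all 12 → value 103, running total 207.00
- C (55/15 per unit): all 15 → value 55, running total 262.00
- E (24/30 per unit): 13 of 30 → value 13×24/30 = 10.4000, running total 272.40
Total 272.40.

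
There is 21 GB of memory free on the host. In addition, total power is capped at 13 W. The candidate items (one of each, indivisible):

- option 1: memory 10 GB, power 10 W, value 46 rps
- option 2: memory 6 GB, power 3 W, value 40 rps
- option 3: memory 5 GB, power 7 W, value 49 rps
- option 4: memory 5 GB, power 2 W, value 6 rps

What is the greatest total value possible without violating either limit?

95 rps

Feasible sets respecting both limits:
- option 2+option 3+option 4: memory 16, power 12, value 95
- option 2+option 3: memory 11, power 10, value 89
- option 1+option 2: memory 16, power 13, value 86
Best: 95 rps.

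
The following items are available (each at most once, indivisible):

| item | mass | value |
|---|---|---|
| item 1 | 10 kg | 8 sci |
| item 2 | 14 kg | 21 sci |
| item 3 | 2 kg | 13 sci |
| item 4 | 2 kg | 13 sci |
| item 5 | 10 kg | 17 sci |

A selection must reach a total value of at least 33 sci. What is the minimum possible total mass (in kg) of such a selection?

14

Subsets with value ≥ 33, sorted by total mass:
- item 3+item 4+item 5: mass 14, value 43
- item 1+item 3+item 4: mass 14, value 34
Minimum mass: 14 kg.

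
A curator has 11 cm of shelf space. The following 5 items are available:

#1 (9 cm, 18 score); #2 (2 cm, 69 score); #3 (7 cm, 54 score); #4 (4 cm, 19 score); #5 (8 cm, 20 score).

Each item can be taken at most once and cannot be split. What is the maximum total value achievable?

123 score

Check high-value combinations within 11 cm:
- #2+#3: length 2+7=9, value 69+54=123
- #2+#5: length 2+8=10, value 69+20=89
- #2+#4: length 2+4=6, value 69+19=88
Best: 123 score.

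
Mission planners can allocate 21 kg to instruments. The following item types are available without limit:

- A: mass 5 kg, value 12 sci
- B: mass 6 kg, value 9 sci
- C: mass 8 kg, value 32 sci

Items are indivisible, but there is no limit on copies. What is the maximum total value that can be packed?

Best value-per-unit is C at 32/8; filling with it alone gives 2×32 = 64.
Optimal mix: 1×A + 2×C → mass 21, value 76.

76 sci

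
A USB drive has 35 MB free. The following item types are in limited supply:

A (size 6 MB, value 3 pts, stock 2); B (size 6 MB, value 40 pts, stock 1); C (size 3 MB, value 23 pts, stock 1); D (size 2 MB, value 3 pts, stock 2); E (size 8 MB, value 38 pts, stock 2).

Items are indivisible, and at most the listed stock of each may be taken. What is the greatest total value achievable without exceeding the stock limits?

Top feasible selections:
- 1×A + 1×B + 1×C + 2×D + 2×E: size 35, value 148
- 1×B + 1×C + 2×D + 2×E: size 29, value 145
- 1×A + 1×B + 1×C + 1×D + 2×E: size 33, value 145
Best: 148 pts.

148 pts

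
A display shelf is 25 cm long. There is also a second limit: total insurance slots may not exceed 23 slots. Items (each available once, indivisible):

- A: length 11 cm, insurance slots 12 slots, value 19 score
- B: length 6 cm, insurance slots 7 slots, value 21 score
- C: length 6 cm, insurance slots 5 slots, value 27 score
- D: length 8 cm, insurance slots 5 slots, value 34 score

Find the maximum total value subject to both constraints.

Feasible sets respecting both limits:
- B+C+D: length 20, insurance slots 17, value 82
- A+C+D: length 25, insurance slots 22, value 80
- C+D: length 14, insurance slots 10, value 61
- B+D: length 14, insurance slots 12, value 55
Best: 82 score.

82 score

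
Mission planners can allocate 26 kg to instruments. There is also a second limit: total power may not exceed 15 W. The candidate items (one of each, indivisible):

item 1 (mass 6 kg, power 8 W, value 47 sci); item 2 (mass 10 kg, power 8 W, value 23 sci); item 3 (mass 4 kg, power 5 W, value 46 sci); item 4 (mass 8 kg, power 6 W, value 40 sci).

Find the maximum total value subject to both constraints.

93 sci

Feasible sets respecting both limits:
- item 1+item 3: mass 10, power 13, value 93
- item 1+item 4: mass 14, power 14, value 87
- item 3+item 4: mass 12, power 11, value 86
Best: 93 sci.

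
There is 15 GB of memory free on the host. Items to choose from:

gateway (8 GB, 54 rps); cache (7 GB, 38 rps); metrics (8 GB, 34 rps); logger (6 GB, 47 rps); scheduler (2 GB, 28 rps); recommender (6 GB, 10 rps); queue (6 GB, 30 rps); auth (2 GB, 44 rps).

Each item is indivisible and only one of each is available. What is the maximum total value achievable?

129 rps

Check high-value combinations within 15 GB:
- cache+logger+auth: memory 7+6+2=15, value 38+47+44=129
- gateway+scheduler+auth: memory 8+2+2=12, value 54+28+44=126
- logger+queue+auth: memory 6+6+2=14, value 47+30+44=121
- logger+scheduler+auth: memory 6+2+2=10, value 47+28+44=119
- cache+logger+scheduler: memory 7+6+2=15, value 38+47+28=113
Best: 129 rps.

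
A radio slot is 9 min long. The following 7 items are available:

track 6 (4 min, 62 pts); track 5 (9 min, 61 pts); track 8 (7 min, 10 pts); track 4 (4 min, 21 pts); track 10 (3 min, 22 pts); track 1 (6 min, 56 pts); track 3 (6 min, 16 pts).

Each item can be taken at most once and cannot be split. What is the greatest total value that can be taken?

Check high-value combinations within 9 min:
- track 6+track 10: duration 4+3=7, value 62+22=84
- track 6+track 4: duration 4+4=8, value 62+21=83
- track 10+track 1: duration 3+6=9, value 22+56=78
Best: 84 pts.

84 pts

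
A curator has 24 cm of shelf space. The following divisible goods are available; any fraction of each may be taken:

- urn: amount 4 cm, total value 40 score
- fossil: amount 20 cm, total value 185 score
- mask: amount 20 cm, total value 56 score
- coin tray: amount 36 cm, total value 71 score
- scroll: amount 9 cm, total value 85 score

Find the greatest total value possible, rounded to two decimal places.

226.75

Take in order of value per unit:
- urn (40/4 per unit): all 4 → value 40, running total 40.00
- scroll (85/9 per unit): all 9 → value 85, running total 125.00
- fossil (185/20 per unit): 11 of 20 → value 11×185/20 = 101.7500, running total 226.75
Total 226.75.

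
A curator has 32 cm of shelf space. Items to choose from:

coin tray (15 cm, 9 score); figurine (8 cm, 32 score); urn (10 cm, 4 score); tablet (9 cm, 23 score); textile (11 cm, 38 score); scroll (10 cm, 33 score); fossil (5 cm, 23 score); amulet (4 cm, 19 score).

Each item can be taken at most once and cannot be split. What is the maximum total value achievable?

113 score

Check high-value combinations within 32 cm:
- textile+scroll+fossil+amulet: length 11+10+5+4=30, value 38+33+23+19=113
- figurine+textile+fossil+amulet: length 8+11+5+4=28, value 32+38+23+19=112
- figurine+tablet+textile+amulet: length 8+9+11+4=32, value 32+23+38+19=112
Best: 113 score.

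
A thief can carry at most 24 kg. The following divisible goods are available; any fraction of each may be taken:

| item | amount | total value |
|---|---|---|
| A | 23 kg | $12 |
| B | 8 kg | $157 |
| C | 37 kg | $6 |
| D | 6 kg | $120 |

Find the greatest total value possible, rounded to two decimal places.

282.22

Take in order of value per unit:
- D (120/6 per unit): all 6 → value 120, running total 120.00
- B (157/8 per unit): all 8 → value 157, running total 277.00
- A (12/23 per unit): 10 of 23 → value 10×12/23 = 5.2174, running total 282.22
Total 282.22.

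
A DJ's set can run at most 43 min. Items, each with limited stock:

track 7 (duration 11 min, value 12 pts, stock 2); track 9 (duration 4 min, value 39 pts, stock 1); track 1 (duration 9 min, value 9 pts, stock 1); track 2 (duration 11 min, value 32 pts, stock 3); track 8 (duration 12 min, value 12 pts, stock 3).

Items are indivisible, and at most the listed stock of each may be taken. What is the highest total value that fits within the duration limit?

Top feasible selections:
- 1×track 9 + 3×track 2: duration 37, value 135
- 1×track 7 + 1×track 9 + 2×track 2: duration 37, value 115
Best: 135 pts.

135 pts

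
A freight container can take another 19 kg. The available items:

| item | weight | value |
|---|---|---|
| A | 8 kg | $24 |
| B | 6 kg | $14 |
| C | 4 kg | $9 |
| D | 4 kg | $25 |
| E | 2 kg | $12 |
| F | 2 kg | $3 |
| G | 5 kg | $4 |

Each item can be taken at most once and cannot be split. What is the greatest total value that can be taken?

Check high-value combinations within 19 kg:
- A+C+D+E: weight 8+4+4+2=18, value 24+9+25+12=70
- A+D+E+G: weight 8+4+2+5=19, value 24+25+12+4=65
- A+D+E+F: weight 8+4+2+2=16, value 24+25+12+3=64
- A+B+D: weight 8+6+4=18, value 24+14+25=63
Best: $70.

$70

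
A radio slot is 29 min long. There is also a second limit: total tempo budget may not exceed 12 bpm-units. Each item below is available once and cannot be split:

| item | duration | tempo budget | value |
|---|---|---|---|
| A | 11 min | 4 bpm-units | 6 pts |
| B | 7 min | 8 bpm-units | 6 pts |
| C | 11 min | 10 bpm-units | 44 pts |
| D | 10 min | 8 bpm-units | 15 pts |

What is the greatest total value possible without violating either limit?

Feasible sets respecting both limits:
- C: duration 11, tempo budget 10, value 44
- A+D: duration 21, tempo budget 12, value 21
- D: duration 10, tempo budget 8, value 15
Best: 44 pts.

44 pts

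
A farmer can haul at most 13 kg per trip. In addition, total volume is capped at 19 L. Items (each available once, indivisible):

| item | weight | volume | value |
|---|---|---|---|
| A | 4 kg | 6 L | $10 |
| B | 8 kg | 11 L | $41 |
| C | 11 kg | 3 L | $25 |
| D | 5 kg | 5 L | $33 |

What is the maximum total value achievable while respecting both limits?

$74

Feasible sets respecting both limits:
- B+D: weight 13, volume 16, value 74
- A+B: weight 12, volume 17, value 51
- A+D: weight 9, volume 11, value 43
- B: weight 8, volume 11, value 41
Best: $74.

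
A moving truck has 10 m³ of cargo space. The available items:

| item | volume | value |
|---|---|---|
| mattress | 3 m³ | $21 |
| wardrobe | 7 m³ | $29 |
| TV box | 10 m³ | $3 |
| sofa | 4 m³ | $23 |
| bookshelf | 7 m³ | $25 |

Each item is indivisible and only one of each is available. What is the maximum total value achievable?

Check high-value combinations within 10 m³:
- mattress+wardrobe: volume 3+7=10, value 21+29=50
- mattress+bookshelf: volume 3+7=10, value 21+25=46
- mattress+sofa: volume 3+4=7, value 21+23=44
- wardrobe: volume 7, value 29
Best: $50.

$50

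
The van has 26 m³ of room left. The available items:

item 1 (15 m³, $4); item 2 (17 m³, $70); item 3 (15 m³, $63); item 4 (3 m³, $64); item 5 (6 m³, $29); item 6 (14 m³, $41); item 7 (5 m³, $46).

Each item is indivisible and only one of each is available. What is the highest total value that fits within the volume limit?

$180

Check high-value combinations within 26 m³:
- item 2+item 4+item 7: volume 17+3+5=25, value 70+64+46=180
- item 3+item 4+item 7: volume 15+3+5=23, value 63+64+46=173
- item 2+item 4+item 5: volume 17+3+6=26, value 70+64+29=163
- item 3+item 4+item 5: volume 15+3+6=24, value 63+64+29=156
Best: $180.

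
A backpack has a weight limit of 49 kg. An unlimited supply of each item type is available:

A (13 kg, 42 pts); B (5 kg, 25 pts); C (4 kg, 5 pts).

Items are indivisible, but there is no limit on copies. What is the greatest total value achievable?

230 pts

Best value-per-unit is B at 25/5; filling with it alone gives 9×25 = 225.
Optimal mix: 9×B + 1×C → weight 49, value 230.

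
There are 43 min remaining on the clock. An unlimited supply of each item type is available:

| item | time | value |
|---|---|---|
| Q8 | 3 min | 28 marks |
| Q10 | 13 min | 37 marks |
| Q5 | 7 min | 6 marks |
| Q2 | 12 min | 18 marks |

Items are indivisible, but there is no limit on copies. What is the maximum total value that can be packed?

Best value-per-unit is Q8 at 28/3, and filling with it alone uses time 14×3=42. No mix of the others beats 14×28 = 392.

392 marks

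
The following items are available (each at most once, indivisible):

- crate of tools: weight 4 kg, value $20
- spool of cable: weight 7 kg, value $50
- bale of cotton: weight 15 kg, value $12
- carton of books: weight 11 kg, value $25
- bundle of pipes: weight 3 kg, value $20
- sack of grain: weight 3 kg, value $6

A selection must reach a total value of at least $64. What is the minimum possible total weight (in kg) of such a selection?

10

Subsets with value ≥ 64, sorted by total weight:
- spool of cable+bundle of pipes: weight 10, value 70
- crate of tools+spool of cable: weight 11, value 70
Minimum weight: 10 kg.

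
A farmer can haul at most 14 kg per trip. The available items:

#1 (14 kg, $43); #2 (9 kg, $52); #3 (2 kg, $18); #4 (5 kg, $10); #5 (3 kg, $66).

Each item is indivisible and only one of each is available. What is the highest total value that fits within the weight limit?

$136

Check high-value combinations within 14 kg:
- #2+#3+#5: weight 9+2+3=14, value 52+18+66=136
- #2+#5: weight 9+3=12, value 52+66=118
- #3+#4+#5: weight 2+5+3=10, value 18+10+66=94
Best: $136.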